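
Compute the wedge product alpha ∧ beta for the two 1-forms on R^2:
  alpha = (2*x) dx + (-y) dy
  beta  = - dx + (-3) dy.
alpha ∧ beta = (-6*x - y) dx ∧ dy

Distribute the wedge, using dx_i ∧ dx_j = -dx_j ∧ dx_i and dx_i ∧ dx_i = 0. For each pair (i, j) with i < j, the coefficient of dx_i ∧ dx_j in alpha ∧ beta is (alpha_i * beta_j - alpha_j * beta_i). Collecting: alpha ∧ beta = (-6*x - y) dx ∧ dy.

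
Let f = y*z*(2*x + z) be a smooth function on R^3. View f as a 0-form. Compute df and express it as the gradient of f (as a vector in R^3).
df = (2*y*z) dx + (z*(2*x + z)) dy + (2*y*(x + z)) dz; grad f = (2*y*z, z*(2*x + z), 2*y*(x + z))

For a 0-form f, d f = (∂f/∂x) dx + (∂f/∂y) dy + (∂f/∂z) dz. The components of the vector representation are exactly the entries of grad f in Cartesian coordinates:
  ∂f/∂x = 2*y*z
  ∂f/∂y = z*(2*x + z)
  ∂f/∂z = 2*y*(x + z).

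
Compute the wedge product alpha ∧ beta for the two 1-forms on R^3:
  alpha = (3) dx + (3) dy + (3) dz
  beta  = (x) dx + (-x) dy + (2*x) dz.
alpha ∧ beta = (-6*x) dx ∧ dy + (3*x) dx ∧ dz + (9*x) dy ∧ dz

Distribute the wedge, using dx_i ∧ dx_j = -dx_j ∧ dx_i and dx_i ∧ dx_i = 0. For each pair (i, j) with i < j, the coefficient of dx_i ∧ dx_j in alpha ∧ beta is (alpha_i * beta_j - alpha_j * beta_i). Collecting: alpha ∧ beta = (-6*x) dx ∧ dy + (3*x) dx ∧ dz + (9*x) dy ∧ dz.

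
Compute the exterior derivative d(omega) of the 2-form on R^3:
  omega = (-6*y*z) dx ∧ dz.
d(omega) = (6*z) dx ∧ dy ∧ dz

For a 2-form omega = sum_{i<j} g_{ij} dx_i ∧ dx_j, the exterior derivative is
  d(omega) = sum_{i<j} d(g_{ij}) ∧ dx_i ∧ dx_j = sum_{i<j, k} (∂g_{ij}/∂x_k) dx_k ∧ dx_i ∧ dx_j.
Expand each term, using dx_k ∧ dx_i ∧ dx_j = sgn(permutation) dx_{(a)} ∧ dx_{(b)} ∧ dx_{(c)} with (a < b < c) sorted:
  d(-6*y*z) includes (∂/∂y)(-6*y*z) dy = (-6*z) dy, which multiplied by dx ∧ dz gives (6*z) dx ∧ dy ∧ dz
Collecting like 3-forms: d(omega) = (6*z) dx ∧ dy ∧ dz.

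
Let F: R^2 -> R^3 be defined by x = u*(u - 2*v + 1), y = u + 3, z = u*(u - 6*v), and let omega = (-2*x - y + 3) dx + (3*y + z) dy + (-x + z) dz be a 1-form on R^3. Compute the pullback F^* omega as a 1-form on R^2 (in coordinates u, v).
F^* omega = (-4*u^3 + 4*u^2*v - 9*u^2 + 16*u*v^2 + 10*u*v + 9) du + (4*u^2*(u + 4*v + 3)) dv

Using F^*(f dg) = (f ∘ F) d(g ∘ F), substitute each coordinate x_i by F_i(u, v) in f_i, and replace dx_i by d F_i = (∂F_i/∂u) du + (∂F_i/∂v) dv.
  For the x component: f_1(F) = u*(-2*u + 4*v - 3); d F_1 = (2*u - 2*v + 1) du + (-2*u) dv
  For the y component: f_2(F) = u^2 - 6*u*v + 3*u + 9; d F_2 = (1) du + (0) dv
  For the z component: f_3(F) = u*(-4*v - 1); d F_3 = (2*u - 6*v) du + (-6*u) dv
Combining and collecting du, dv coefficients:
  coeff of du: -4*u^3 + 4*u^2*v - 9*u^2 + 16*u*v^2 + 10*u*v + 9
  coeff of dv: 4*u^2*(u + 4*v + 3)
F^* omega = (-4*u^3 + 4*u^2*v - 9*u^2 + 16*u*v^2 + 10*u*v + 9) du + (4*u^2*(u + 4*v + 3)) dv.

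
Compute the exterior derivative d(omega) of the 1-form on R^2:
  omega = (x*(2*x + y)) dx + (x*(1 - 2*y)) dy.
d(omega) = (-x - 2*y + 1) dx ∧ dy

For a 1-form omega = sum_i f_i dx_i, the exterior derivative is
  d(omega) = sum_{i < j} (∂f_j/∂x_i - ∂f_i/∂x_j) dx_i ∧ dx_j.
  coefficient of dx ∧ dy: ∂f_2/∂x - ∂f_1/∂y = ∂(x*(1 - 2*y))/∂x - ∂(x*(2*x + y))/∂y = -x - 2*y + 1
Assembling: d(omega) = (-x - 2*y + 1) dx ∧ dy.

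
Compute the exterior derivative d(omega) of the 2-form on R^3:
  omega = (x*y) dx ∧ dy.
d(omega) = 0

For a 2-form omega = sum_{i<j} g_{ij} dx_i ∧ dx_j, the exterior derivative is
  d(omega) = sum_{i<j} d(g_{ij}) ∧ dx_i ∧ dx_j = sum_{i<j, k} (∂g_{ij}/∂x_k) dx_k ∧ dx_i ∧ dx_j.
Expand each term, using dx_k ∧ dx_i ∧ dx_j = sgn(permutation) dx_{(a)} ∧ dx_{(b)} ∧ dx_{(c)} with (a < b < c) sorted:

Collecting like 3-forms: d(omega) = 0.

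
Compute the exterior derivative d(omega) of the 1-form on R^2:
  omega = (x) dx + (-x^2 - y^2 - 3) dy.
d(omega) = (-2*x) dx ∧ dy

For a 1-form omega = sum_i f_i dx_i, the exterior derivative is
  d(omega) = sum_{i < j} (∂f_j/∂x_i - ∂f_i/∂x_j) dx_i ∧ dx_j.
  coefficient of dx ∧ dy: ∂f_2/∂x - ∂f_1/∂y = ∂(-x^2 - y^2 - 3)/∂x - ∂(x)/∂y = -2*x
Assembling: d(omega) = (-2*x) dx ∧ dy.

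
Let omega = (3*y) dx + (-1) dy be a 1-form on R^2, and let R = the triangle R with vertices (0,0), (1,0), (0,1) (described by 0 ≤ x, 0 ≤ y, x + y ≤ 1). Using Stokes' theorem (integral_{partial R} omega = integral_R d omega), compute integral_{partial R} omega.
integral_(partial R) omega = -3/2

Stokes: integral_partial_R omega = integral_R d omega with d omega = (∂Q/∂x - ∂P/∂y) dx ∧ dy.
  ∂Q/∂x = 0
  ∂P/∂y = 3
  integrand = ∂Q/∂x - ∂P/∂y = -3.
Integrating over R: integral_0^1 integral_0^{1-x} (-3) dy dx = -3/2.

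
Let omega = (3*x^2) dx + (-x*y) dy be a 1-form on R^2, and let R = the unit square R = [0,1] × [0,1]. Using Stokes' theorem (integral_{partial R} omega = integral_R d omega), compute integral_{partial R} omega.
integral_(partial R) omega = -1/2

Stokes: integral_partial_R omega = integral_R d omega with d omega = (∂Q/∂x - ∂P/∂y) dx ∧ dy.
  ∂Q/∂x = -y
  ∂P/∂y = 0
  integrand = ∂Q/∂x - ∂P/∂y = -y.
Integrating over R: integral_0^1 integral_0^1 (-y) dx dy = -1/2.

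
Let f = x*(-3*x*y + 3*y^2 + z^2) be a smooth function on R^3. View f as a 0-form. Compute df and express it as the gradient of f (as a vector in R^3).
df = (-6*x*y + 3*y^2 + z^2) dx + (3*x*(-x + 2*y)) dy + (2*x*z) dz; grad f = (-6*x*y + 3*y^2 + z^2, 3*x*(-x + 2*y), 2*x*z)

For a 0-form f, d f = (∂f/∂x) dx + (∂f/∂y) dy + (∂f/∂z) dz. The components of the vector representation are exactly the entries of grad f in Cartesian coordinates:
  ∂f/∂x = -6*x*y + 3*y^2 + z^2
  ∂f/∂y = 3*x*(-x + 2*y)
  ∂f/∂z = 2*x*z.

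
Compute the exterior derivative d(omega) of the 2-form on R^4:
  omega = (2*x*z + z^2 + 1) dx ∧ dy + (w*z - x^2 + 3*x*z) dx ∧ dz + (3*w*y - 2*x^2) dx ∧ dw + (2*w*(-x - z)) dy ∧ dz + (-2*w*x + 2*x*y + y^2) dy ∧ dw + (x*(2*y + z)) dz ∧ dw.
d(omega) = (-2*w + 2*x + 2*z) dx ∧ dy ∧ dz + (2*y + 2*z) dx ∧ dz ∧ dw + (-5*w + 2*y) dx ∧ dy ∧ dw + (-2*z) dy ∧ dz ∧ dw

For a 2-form omega = sum_{i<j} g_{ij} dx_i ∧ dx_j, the exterior derivative is
  d(omega) = sum_{i<j} d(g_{ij}) ∧ dx_i ∧ dx_j = sum_{i<j, k} (∂g_{ij}/∂x_k) dx_k ∧ dx_i ∧ dx_j.
Expand each term, using dx_k ∧ dx_i ∧ dx_j = sgn(permutation) dx_{(a)} ∧ dx_{(b)} ∧ dx_{(c)} with (a < b < c) sorted:
  d(2*x*z + z^2 + 1) includes (∂/∂z)(2*x*z + z^2 + 1) dz = (2*x + 2*z) dz, which multiplied by dx ∧ dy gives (2*x + 2*z) dx ∧ dy ∧ dz
  d(w*z - x^2 + 3*x*z) includes (∂/∂w)(w*z - x^2 + 3*x*z) dw = (z) dw, which multiplied by dx ∧ dz gives (z) dx ∧ dz ∧ dw
  d(3*w*y - 2*x^2) includes (∂/∂y)(3*w*y - 2*x^2) dy = (3*w) dy, which multiplied by dx ∧ dw gives (-3*w) dx ∧ dy ∧ dw
  d(2*w*(-x - z)) includes (∂/∂x)(2*w*(-x - z)) dx = (-2*w) dx, which multiplied by dy ∧ dz gives (-2*w) dx ∧ dy ∧ dz
  d(2*w*(-x - z)) includes (∂/∂w)(2*w*(-x - z)) dw = (-2*x - 2*z) dw, which multiplied by dy ∧ dz gives (-2*x - 2*z) dy ∧ dz ∧ dw
  d(-2*w*x + 2*x*y + y^2) includes (∂/∂x)(-2*w*x + 2*x*y + y^2) dx = (-2*w + 2*y) dx, which multiplied by dy ∧ dw gives (-2*w + 2*y) dx ∧ dy ∧ dw
  d(x*(2*y + z)) includes (∂/∂x)(x*(2*y + z)) dx = (2*y + z) dx, which multiplied by dz ∧ dw gives (2*y + z) dx ∧ dz ∧ dw
  d(x*(2*y + z)) includes (∂/∂y)(x*(2*y + z)) dy = (2*x) dy, which multiplied by dz ∧ dw gives (2*x) dy ∧ dz ∧ dw
Collecting like 3-forms: d(omega) = (-2*w + 2*x + 2*z) dx ∧ dy ∧ dz + (2*y + 2*z) dx ∧ dz ∧ dw + (-5*w + 2*y) dx ∧ dy ∧ dw + (-2*z) dy ∧ dz ∧ dw.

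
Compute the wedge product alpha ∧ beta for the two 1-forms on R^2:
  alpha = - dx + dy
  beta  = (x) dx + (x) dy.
alpha ∧ beta = (-2*x) dx ∧ dy

Distribute the wedge, using dx_i ∧ dx_j = -dx_j ∧ dx_i and dx_i ∧ dx_i = 0. For each pair (i, j) with i < j, the coefficient of dx_i ∧ dx_j in alpha ∧ beta is (alpha_i * beta_j - alpha_j * beta_i). Collecting: alpha ∧ beta = (-2*x) dx ∧ dy.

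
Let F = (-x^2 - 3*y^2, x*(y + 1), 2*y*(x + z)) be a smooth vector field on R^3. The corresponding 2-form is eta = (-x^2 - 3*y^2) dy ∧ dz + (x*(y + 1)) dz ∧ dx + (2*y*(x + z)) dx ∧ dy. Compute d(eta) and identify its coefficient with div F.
d(eta) = (-x + 2*y) dx ∧ dy ∧ dz; div F = -x + 2*y

For a 2-form in R^3 of the form above, applying d gives a 3-form with coefficient ∂P/∂x + ∂Q/∂y + ∂R/∂z:
  ∂P/∂x = -2*x
  ∂Q/∂y = x
  ∂R/∂z = 2*y
Sum = -x + 2*y, which is exactly div F.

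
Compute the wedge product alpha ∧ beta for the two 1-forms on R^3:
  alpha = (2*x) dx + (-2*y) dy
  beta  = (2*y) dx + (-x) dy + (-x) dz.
alpha ∧ beta = (-2*x^2 + 4*y^2) dx ∧ dy + (-2*x^2) dx ∧ dz + (2*x*y) dy ∧ dz

Distribute the wedge, using dx_i ∧ dx_j = -dx_j ∧ dx_i and dx_i ∧ dx_i = 0. For each pair (i, j) with i < j, the coefficient of dx_i ∧ dx_j in alpha ∧ beta is (alpha_i * beta_j - alpha_j * beta_i). Collecting: alpha ∧ beta = (-2*x^2 + 4*y^2) dx ∧ dy + (-2*x^2) dx ∧ dz + (2*x*y) dy ∧ dz.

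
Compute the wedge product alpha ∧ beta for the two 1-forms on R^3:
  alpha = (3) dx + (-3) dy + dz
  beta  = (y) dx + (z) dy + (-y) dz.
alpha ∧ beta = (3*y + 3*z) dx ∧ dy + (-4*y) dx ∧ dz + (3*y - z) dy ∧ dz

Distribute the wedge, using dx_i ∧ dx_j = -dx_j ∧ dx_i and dx_i ∧ dx_i = 0. For each pair (i, j) with i < j, the coefficient of dx_i ∧ dx_j in alpha ∧ beta is (alpha_i * beta_j - alpha_j * beta_i). Collecting: alpha ∧ beta = (3*y + 3*z) dx ∧ dy + (-4*y) dx ∧ dz + (3*y - z) dy ∧ dz.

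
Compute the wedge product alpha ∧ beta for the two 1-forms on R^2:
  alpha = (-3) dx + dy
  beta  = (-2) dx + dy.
alpha ∧ beta = (-1) dx ∧ dy

Distribute the wedge, using dx_i ∧ dx_j = -dx_j ∧ dx_i and dx_i ∧ dx_i = 0. For each pair (i, j) with i < j, the coefficient of dx_i ∧ dx_j in alpha ∧ beta is (alpha_i * beta_j - alpha_j * beta_i). Collecting: alpha ∧ beta = (-1) dx ∧ dy.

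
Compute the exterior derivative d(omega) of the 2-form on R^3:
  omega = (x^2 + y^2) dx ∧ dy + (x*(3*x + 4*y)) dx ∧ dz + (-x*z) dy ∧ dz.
d(omega) = (-4*x - z) dx ∧ dy ∧ dz

For a 2-form omega = sum_{i<j} g_{ij} dx_i ∧ dx_j, the exterior derivative is
  d(omega) = sum_{i<j} d(g_{ij}) ∧ dx_i ∧ dx_j = sum_{i<j, k} (∂g_{ij}/∂x_k) dx_k ∧ dx_i ∧ dx_j.
Expand each term, using dx_k ∧ dx_i ∧ dx_j = sgn(permutation) dx_{(a)} ∧ dx_{(b)} ∧ dx_{(c)} with (a < b < c) sorted:
  d(x*(3*x + 4*y)) includes (∂/∂y)(x*(3*x + 4*y)) dy = (4*x) dy, which multiplied by dx ∧ dz gives (-4*x) dx ∧ dy ∧ dz
  d(-x*z) includes (∂/∂x)(-x*z) dx = (-z) dx, which multiplied by dy ∧ dz gives (-z) dx ∧ dy ∧ dz
Collecting like 3-forms: d(omega) = (-4*x - z) dx ∧ dy ∧ dz.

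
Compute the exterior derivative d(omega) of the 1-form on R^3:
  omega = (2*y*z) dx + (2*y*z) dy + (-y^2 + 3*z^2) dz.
d(omega) = (-2*z) dx ∧ dy + (-2*y) dx ∧ dz + (-4*y) dy ∧ dz

For a 1-form omega = sum_i f_i dx_i, the exterior derivative is
  d(omega) = sum_{i < j} (∂f_j/∂x_i - ∂f_i/∂x_j) dx_i ∧ dx_j.
  coefficient of dx ∧ dy: ∂f_2/∂x - ∂f_1/∂y = ∂(2*y*z)/∂x - ∂(2*y*z)/∂y = -2*z
  coefficient of dx ∧ dz: ∂f_3/∂x - ∂f_1/∂z = ∂(-y^2 + 3*z^2)/∂x - ∂(2*y*z)/∂z = -2*y
  coefficient of dy ∧ dz: ∂f_3/∂y - ∂f_2/∂z = ∂(-y^2 + 3*z^2)/∂y - ∂(2*y*z)/∂z = -4*y
Assembling: d(omega) = (-2*z) dx ∧ dy + (-2*y) dx ∧ dz + (-4*y) dy ∧ dz.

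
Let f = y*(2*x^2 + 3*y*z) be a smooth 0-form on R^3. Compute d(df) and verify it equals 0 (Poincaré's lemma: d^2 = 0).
d(df) = 0

Step 1: df = sum_i (∂f/∂x_i) dx_i = (4*x*y) dx + (2*x^2 + 6*y*z) dy + (3*y^2) dz.
Step 2: Apply d again. Using the 1-form formula, the coefficient of dx ∧ dy in d(df) is ∂^2 f/∂x ∂y - ∂^2 f/∂y ∂x = (4*x) - (4*x) = 0 (equality of mixed partials for smooth f).
Similarly for dx ∧ dz and dy ∧ dz — all coefficients vanish. So d(df) = 0.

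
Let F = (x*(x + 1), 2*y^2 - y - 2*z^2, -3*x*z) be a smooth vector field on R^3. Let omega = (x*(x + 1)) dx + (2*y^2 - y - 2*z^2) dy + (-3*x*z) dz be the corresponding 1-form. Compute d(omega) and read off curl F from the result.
d(omega) = (4*z) dy ∧ dz + (3*z) dz ∧ dx + (0) dx ∧ dy; curl F = (4*z, 3*z, 0)

d omega = sum_{i<j} (∂f_j/∂x_i - ∂f_i/∂x_j) dx_i ∧ dx_j. Under the identification (dy ∧ dz, dz ∧ dx, dx ∧ dy) ↔ (e_x, e_y, e_z), the coefficients are exactly the components of curl F. Compute:
  ∂R/∂y - ∂Q/∂z = (0) - (-4*z) = 4*z
  ∂P/∂z - ∂R/∂x = (0) - (-3*z) = 3*z
  ∂Q/∂x - ∂P/∂y = (0) - (0) = 0.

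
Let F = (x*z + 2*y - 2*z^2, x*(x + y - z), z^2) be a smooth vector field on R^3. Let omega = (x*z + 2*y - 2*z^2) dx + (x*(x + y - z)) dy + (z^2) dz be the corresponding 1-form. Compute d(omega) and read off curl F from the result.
d(omega) = (x) dy ∧ dz + (x - 4*z) dz ∧ dx + (2*x + y - z - 2) dx ∧ dy; curl F = (x, x - 4*z, 2*x + y - z - 2)

d omega = sum_{i<j} (∂f_j/∂x_i - ∂f_i/∂x_j) dx_i ∧ dx_j. Under the identification (dy ∧ dz, dz ∧ dx, dx ∧ dy) ↔ (e_x, e_y, e_z), the coefficients are exactly the components of curl F. Compute:
  ∂R/∂y - ∂Q/∂z = (0) - (-x) = x
  ∂P/∂z - ∂R/∂x = (x - 4*z) - (0) = x - 4*z
  ∂Q/∂x - ∂P/∂y = (2*x + y - z) - (2) = 2*x + y - z - 2.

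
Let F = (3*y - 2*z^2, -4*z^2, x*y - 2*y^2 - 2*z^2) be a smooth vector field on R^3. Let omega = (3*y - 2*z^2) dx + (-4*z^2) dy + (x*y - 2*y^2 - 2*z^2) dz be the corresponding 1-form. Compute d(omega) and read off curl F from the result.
d(omega) = (x - 4*y + 8*z) dy ∧ dz + (-y - 4*z) dz ∧ dx + (-3) dx ∧ dy; curl F = (x - 4*y + 8*z, -y - 4*z, -3)

d omega = sum_{i<j} (∂f_j/∂x_i - ∂f_i/∂x_j) dx_i ∧ dx_j. Under the identification (dy ∧ dz, dz ∧ dx, dx ∧ dy) ↔ (e_x, e_y, e_z), the coefficients are exactly the components of curl F. Compute:
  ∂R/∂y - ∂Q/∂z = (x - 4*y) - (-8*z) = x - 4*y + 8*z
  ∂P/∂z - ∂R/∂x = (-4*z) - (y) = -y - 4*z
  ∂Q/∂x - ∂P/∂y = (0) - (3) = -3.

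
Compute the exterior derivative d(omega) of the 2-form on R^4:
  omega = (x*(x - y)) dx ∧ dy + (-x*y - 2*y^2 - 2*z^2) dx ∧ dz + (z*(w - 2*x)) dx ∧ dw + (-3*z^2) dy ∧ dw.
d(omega) = (x + 4*y) dx ∧ dy ∧ dz + (-w + 2*x) dx ∧ dz ∧ dw + (6*z) dy ∧ dz ∧ dw

For a 2-form omega = sum_{i<j} g_{ij} dx_i ∧ dx_j, the exterior derivative is
  d(omega) = sum_{i<j} d(g_{ij}) ∧ dx_i ∧ dx_j = sum_{i<j, k} (∂g_{ij}/∂x_k) dx_k ∧ dx_i ∧ dx_j.
Expand each term, using dx_k ∧ dx_i ∧ dx_j = sgn(permutation) dx_{(a)} ∧ dx_{(b)} ∧ dx_{(c)} with (a < b < c) sorted:
  d(-x*y - 2*y^2 - 2*z^2) includes (∂/∂y)(-x*y - 2*y^2 - 2*z^2) dy = (-x - 4*y) dy, which multiplied by dx ∧ dz gives (x + 4*y) dx ∧ dy ∧ dz
  d(z*(w - 2*x)) includes (∂/∂z)(z*(w - 2*x)) dz = (w - 2*x) dz, which multiplied by dx ∧ dw gives (-w + 2*x) dx ∧ dz ∧ dw
  d(-3*z^2) includes (∂/∂z)(-3*z^2) dz = (-6*z) dz, which multiplied by dy ∧ dw gives (6*z) dy ∧ dz ∧ dw
Collecting like 3-forms: d(omega) = (x + 4*y) dx ∧ dy ∧ dz + (-w + 2*x) dx ∧ dz ∧ dw + (6*z) dy ∧ dz ∧ dw.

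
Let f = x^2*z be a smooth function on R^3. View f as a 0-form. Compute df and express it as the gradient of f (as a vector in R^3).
df = (2*x*z) dx + (0) dy + (x^2) dz; grad f = (2*x*z, 0, x^2)

For a 0-form f, d f = (∂f/∂x) dx + (∂f/∂y) dy + (∂f/∂z) dz. The components of the vector representation are exactly the entries of grad f in Cartesian coordinates:
  ∂f/∂x = 2*x*z
  ∂f/∂y = 0
  ∂f/∂z = x^2.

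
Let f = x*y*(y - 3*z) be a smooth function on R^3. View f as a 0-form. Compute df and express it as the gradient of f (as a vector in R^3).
df = (y*(y - 3*z)) dx + (x*(2*y - 3*z)) dy + (-3*x*y) dz; grad f = (y*(y - 3*z), x*(2*y - 3*z), -3*x*y)

For a 0-form f, d f = (∂f/∂x) dx + (∂f/∂y) dy + (∂f/∂z) dz. The components of the vector representation are exactly the entries of grad f in Cartesian coordinates:
  ∂f/∂x = y*(y - 3*z)
  ∂f/∂y = x*(2*y - 3*z)
  ∂f/∂z = -3*x*y.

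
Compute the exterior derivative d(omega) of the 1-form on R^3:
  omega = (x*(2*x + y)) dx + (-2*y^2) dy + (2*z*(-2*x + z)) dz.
d(omega) = (-x) dx ∧ dy + (-4*z) dx ∧ dz

For a 1-form omega = sum_i f_i dx_i, the exterior derivative is
  d(omega) = sum_{i < j} (∂f_j/∂x_i - ∂f_i/∂x_j) dx_i ∧ dx_j.
  coefficient of dx ∧ dy: ∂f_2/∂x - ∂f_1/∂y = ∂(-2*y^2)/∂x - ∂(x*(2*x + y))/∂y = -x
  coefficient of dx ∧ dz: ∂f_3/∂x - ∂f_1/∂z = ∂(2*z*(-2*x + z))/∂x - ∂(x*(2*x + y))/∂z = -4*z
Assembling: d(omega) = (-x) dx ∧ dy + (-4*z) dx ∧ dz.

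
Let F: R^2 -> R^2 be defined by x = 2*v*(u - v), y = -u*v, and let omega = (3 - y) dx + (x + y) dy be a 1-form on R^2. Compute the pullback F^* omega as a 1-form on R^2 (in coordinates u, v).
F^* omega = (v*(u*v + 2*v^2 + 6)) du + (u^2*v - 2*u*v^2 + 6*u - 12*v) dv

Using F^*(f dg) = (f ∘ F) d(g ∘ F), substitute each coordinate x_i by F_i(u, v) in f_i, and replace dx_i by d F_i = (∂F_i/∂u) du + (∂F_i/∂v) dv.
  For the x component: f_1(F) = u*v + 3; d F_1 = (2*v) du + (2*u - 4*v) dv
  For the y component: f_2(F) = v*(u - 2*v); d F_2 = (-v) du + (-u) dv
Combining and collecting du, dv coefficients:
  coeff of du: v*(u*v + 2*v^2 + 6)
  coeff of dv: u^2*v - 2*u*v^2 + 6*u - 12*v
F^* omega = (v*(u*v + 2*v^2 + 6)) du + (u^2*v - 2*u*v^2 + 6*u - 12*v) dv.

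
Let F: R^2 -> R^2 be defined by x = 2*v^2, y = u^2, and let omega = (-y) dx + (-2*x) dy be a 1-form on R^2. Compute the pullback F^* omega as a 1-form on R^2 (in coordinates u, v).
F^* omega = (-8*u*v^2) du + (-4*u^2*v) dv

Using F^*(f dg) = (f ∘ F) d(g ∘ F), substitute each coordinate x_i by F_i(u, v) in f_i, and replace dx_i by d F_i = (∂F_i/∂u) du + (∂F_i/∂v) dv.
  For the x component: f_1(F) = -u^2; d F_1 = (0) du + (4*v) dv
  For the y component: f_2(F) = -4*v^2; d F_2 = (2*u) du + (0) dv
Combining and collecting du, dv coefficients:
  coeff of du: -8*u*v^2
  coeff of dv: -4*u^2*v
F^* omega = (-8*u*v^2) du + (-4*u^2*v) dv.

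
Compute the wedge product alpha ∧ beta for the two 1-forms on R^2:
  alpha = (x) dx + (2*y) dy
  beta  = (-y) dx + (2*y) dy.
alpha ∧ beta = (2*y*(x + y)) dx ∧ dy

Distribute the wedge, using dx_i ∧ dx_j = -dx_j ∧ dx_i and dx_i ∧ dx_i = 0. For each pair (i, j) with i < j, the coefficient of dx_i ∧ dx_j in alpha ∧ beta is (alpha_i * beta_j - alpha_j * beta_i). Collecting: alpha ∧ beta = (2*y*(x + y)) dx ∧ dy.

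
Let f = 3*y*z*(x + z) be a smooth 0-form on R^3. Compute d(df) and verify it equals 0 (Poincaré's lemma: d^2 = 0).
d(df) = 0

Step 1: df = sum_i (∂f/∂x_i) dx_i = (3*y*z) dx + (3*z*(x + z)) dy + (3*y*(x + 2*z)) dz.
Step 2: Apply d again. Using the 1-form formula, the coefficient of dx ∧ dy in d(df) is ∂^2 f/∂x ∂y - ∂^2 f/∂y ∂x = (3*z) - (3*z) = 0 (equality of mixed partials for smooth f).
Similarly for dx ∧ dz and dy ∧ dz — all coefficients vanish. So d(df) = 0.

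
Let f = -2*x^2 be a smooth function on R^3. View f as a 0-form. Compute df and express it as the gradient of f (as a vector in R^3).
df = (-4*x) dx + (0) dy + (0) dz; grad f = (-4*x, 0, 0)

For a 0-form f, d f = (∂f/∂x) dx + (∂f/∂y) dy + (∂f/∂z) dz. The components of the vector representation are exactly the entries of grad f in Cartesian coordinates:
  ∂f/∂x = -4*x
  ∂f/∂y = 0
  ∂f/∂z = 0.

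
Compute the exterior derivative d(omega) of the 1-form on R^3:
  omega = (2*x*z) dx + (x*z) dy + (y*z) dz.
d(omega) = (z) dx ∧ dy + (-2*x) dx ∧ dz + (-x + z) dy ∧ dz

For a 1-form omega = sum_i f_i dx_i, the exterior derivative is
  d(omega) = sum_{i < j} (∂f_j/∂x_i - ∂f_i/∂x_j) dx_i ∧ dx_j.
  coefficient of dx ∧ dy: ∂f_2/∂x - ∂f_1/∂y = ∂(x*z)/∂x - ∂(2*x*z)/∂y = z
  coefficient of dx ∧ dz: ∂f_3/∂x - ∂f_1/∂z = ∂(y*z)/∂x - ∂(2*x*z)/∂z = -2*x
  coefficient of dy ∧ dz: ∂f_3/∂y - ∂f_2/∂z = ∂(y*z)/∂y - ∂(x*z)/∂z = -x + z
Assembling: d(omega) = (z) dx ∧ dy + (-2*x) dx ∧ dz + (-x + z) dy ∧ dz.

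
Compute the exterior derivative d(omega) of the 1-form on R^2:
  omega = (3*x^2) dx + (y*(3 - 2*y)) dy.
d(omega) = 0

For a 1-form omega = sum_i f_i dx_i, the exterior derivative is
  d(omega) = sum_{i < j} (∂f_j/∂x_i - ∂f_i/∂x_j) dx_i ∧ dx_j.

Assembling: d(omega) = 0.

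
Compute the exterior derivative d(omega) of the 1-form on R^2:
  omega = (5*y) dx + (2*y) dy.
d(omega) = (-5) dx ∧ dy

For a 1-form omega = sum_i f_i dx_i, the exterior derivative is
  d(omega) = sum_{i < j} (∂f_j/∂x_i - ∂f_i/∂x_j) dx_i ∧ dx_j.
  coefficient of dx ∧ dy: ∂f_2/∂x - ∂f_1/∂y = ∂(2*y)/∂x - ∂(5*y)/∂y = -5
Assembling: d(omega) = (-5) dx ∧ dy.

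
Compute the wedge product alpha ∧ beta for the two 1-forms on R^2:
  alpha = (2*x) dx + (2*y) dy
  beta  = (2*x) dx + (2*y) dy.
alpha ∧ beta = 0

Distribute the wedge, using dx_i ∧ dx_j = -dx_j ∧ dx_i and dx_i ∧ dx_i = 0. For each pair (i, j) with i < j, the coefficient of dx_i ∧ dx_j in alpha ∧ beta is (alpha_i * beta_j - alpha_j * beta_i). Collecting: alpha ∧ beta = 0.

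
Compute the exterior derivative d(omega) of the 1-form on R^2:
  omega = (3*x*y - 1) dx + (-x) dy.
d(omega) = (-3*x - 1) dx ∧ dy

For a 1-form omega = sum_i f_i dx_i, the exterior derivative is
  d(omega) = sum_{i < j} (∂f_j/∂x_i - ∂f_i/∂x_j) dx_i ∧ dx_j.
  coefficient of dx ∧ dy: ∂f_2/∂x - ∂f_1/∂y = ∂(-x)/∂x - ∂(3*x*y - 1)/∂y = -3*x - 1
Assembling: d(omega) = (-3*x - 1) dx ∧ dy.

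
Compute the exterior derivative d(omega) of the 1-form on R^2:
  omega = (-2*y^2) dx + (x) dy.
d(omega) = (4*y + 1) dx ∧ dy

For a 1-form omega = sum_i f_i dx_i, the exterior derivative is
  d(omega) = sum_{i < j} (∂f_j/∂x_i - ∂f_i/∂x_j) dx_i ∧ dx_j.
  coefficient of dx ∧ dy: ∂f_2/∂x - ∂f_1/∂y = ∂(x)/∂x - ∂(-2*y^2)/∂y = 4*y + 1
Assembling: d(omega) = (4*y + 1) dx ∧ dy.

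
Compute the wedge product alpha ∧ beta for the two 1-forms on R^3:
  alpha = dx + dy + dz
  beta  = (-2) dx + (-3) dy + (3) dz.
alpha ∧ beta = (-1) dx ∧ dy + (5) dx ∧ dz + (6) dy ∧ dz

Distribute the wedge, using dx_i ∧ dx_j = -dx_j ∧ dx_i and dx_i ∧ dx_i = 0. For each pair (i, j) with i < j, the coefficient of dx_i ∧ dx_j in alpha ∧ beta is (alpha_i * beta_j - alpha_j * beta_i). Collecting: alpha ∧ beta = (-1) dx ∧ dy + (5) dx ∧ dz + (6) dy ∧ dz.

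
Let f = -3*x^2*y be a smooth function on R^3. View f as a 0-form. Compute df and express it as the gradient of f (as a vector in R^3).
df = (-6*x*y) dx + (-3*x^2) dy + (0) dz; grad f = (-6*x*y, -3*x^2, 0)

For a 0-form f, d f = (∂f/∂x) dx + (∂f/∂y) dy + (∂f/∂z) dz. The components of the vector representation are exactly the entries of grad f in Cartesian coordinates:
  ∂f/∂x = -6*x*y
  ∂f/∂y = -3*x^2
  ∂f/∂z = 0.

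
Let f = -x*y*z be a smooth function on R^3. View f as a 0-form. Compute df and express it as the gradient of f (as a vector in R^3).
df = (-y*z) dx + (-x*z) dy + (-x*y) dz; grad f = (-y*z, -x*z, -x*y)

For a 0-form f, d f = (∂f/∂x) dx + (∂f/∂y) dy + (∂f/∂z) dz. The components of the vector representation are exactly the entries of grad f in Cartesian coordinates:
  ∂f/∂x = -y*z
  ∂f/∂y = -x*z
  ∂f/∂z = -x*y.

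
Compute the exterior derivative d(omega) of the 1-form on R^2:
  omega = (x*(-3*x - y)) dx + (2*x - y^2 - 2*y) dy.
d(omega) = (x + 2) dx ∧ dy

For a 1-form omega = sum_i f_i dx_i, the exterior derivative is
  d(omega) = sum_{i < j} (∂f_j/∂x_i - ∂f_i/∂x_j) dx_i ∧ dx_j.
  coefficient of dx ∧ dy: ∂f_2/∂x - ∂f_1/∂y = ∂(2*x - y^2 - 2*y)/∂x - ∂(x*(-3*x - y))/∂y = x + 2
Assembling: d(omega) = (x + 2) dx ∧ dy.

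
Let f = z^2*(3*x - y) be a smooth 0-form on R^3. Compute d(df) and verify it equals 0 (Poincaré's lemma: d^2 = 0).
d(df) = 0

Step 1: df = sum_i (∂f/∂x_i) dx_i = (3*z^2) dx + (-z^2) dy + (2*z*(3*x - y)) dz.
Step 2: Apply d again. Using the 1-form formula, the coefficient of dx ∧ dy in d(df) is ∂^2 f/∂x ∂y - ∂^2 f/∂y ∂x = (0) - (0) = 0 (equality of mixed partials for smooth f).
Similarly for dx ∧ dz and dy ∧ dz — all coefficients vanish. So d(df) = 0.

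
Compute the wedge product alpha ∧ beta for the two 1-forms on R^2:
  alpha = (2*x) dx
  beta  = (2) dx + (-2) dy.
alpha ∧ beta = (-4*x) dx ∧ dy

Distribute the wedge, using dx_i ∧ dx_j = -dx_j ∧ dx_i and dx_i ∧ dx_i = 0. For each pair (i, j) with i < j, the coefficient of dx_i ∧ dx_j in alpha ∧ beta is (alpha_i * beta_j - alpha_j * beta_i). Collecting: alpha ∧ beta = (-4*x) dx ∧ dy.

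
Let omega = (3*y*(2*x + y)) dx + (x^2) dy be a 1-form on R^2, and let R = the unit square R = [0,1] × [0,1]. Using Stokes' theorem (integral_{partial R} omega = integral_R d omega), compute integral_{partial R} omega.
integral_(partial R) omega = -5

Stokes: integral_partial_R omega = integral_R d omega with d omega = (∂Q/∂x - ∂P/∂y) dx ∧ dy.
  ∂Q/∂x = 2*x
  ∂P/∂y = 6*x + 6*y
  integrand = ∂Q/∂x - ∂P/∂y = -4*x - 6*y.
Integrating over R: integral_0^1 integral_0^1 (-4*x - 6*y) dx dy = -5.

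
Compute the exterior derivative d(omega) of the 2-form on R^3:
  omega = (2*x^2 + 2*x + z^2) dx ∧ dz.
d(omega) = 0

For a 2-form omega = sum_{i<j} g_{ij} dx_i ∧ dx_j, the exterior derivative is
  d(omega) = sum_{i<j} d(g_{ij}) ∧ dx_i ∧ dx_j = sum_{i<j, k} (∂g_{ij}/∂x_k) dx_k ∧ dx_i ∧ dx_j.
Expand each term, using dx_k ∧ dx_i ∧ dx_j = sgn(permutation) dx_{(a)} ∧ dx_{(b)} ∧ dx_{(c)} with (a < b < c) sorted:

Collecting like 3-forms: d(omega) = 0.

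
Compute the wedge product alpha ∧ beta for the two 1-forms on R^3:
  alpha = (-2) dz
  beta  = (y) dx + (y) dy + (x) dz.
alpha ∧ beta = (2*y) dx ∧ dz + (2*y) dy ∧ dz

Distribute the wedge, using dx_i ∧ dx_j = -dx_j ∧ dx_i and dx_i ∧ dx_i = 0. For each pair (i, j) with i < j, the coefficient of dx_i ∧ dx_j in alpha ∧ beta is (alpha_i * beta_j - alpha_j * beta_i). Collecting: alpha ∧ beta = (2*y) dx ∧ dz + (2*y) dy ∧ dz.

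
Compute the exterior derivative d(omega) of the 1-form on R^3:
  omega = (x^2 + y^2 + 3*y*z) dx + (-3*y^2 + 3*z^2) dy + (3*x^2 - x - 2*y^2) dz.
d(omega) = (-2*y - 3*z) dx ∧ dy + (6*x - 3*y - 1) dx ∧ dz + (-4*y - 6*z) dy ∧ dz

For a 1-form omega = sum_i f_i dx_i, the exterior derivative is
  d(omega) = sum_{i < j} (∂f_j/∂x_i - ∂f_i/∂x_j) dx_i ∧ dx_j.
  coefficient of dx ∧ dy: ∂f_2/∂x - ∂f_1/∂y = ∂(-3*y^2 + 3*z^2)/∂x - ∂(x^2 + y^2 + 3*y*z)/∂y = -2*y - 3*z
  coefficient of dx ∧ dz: ∂f_3/∂x - ∂f_1/∂z = ∂(3*x^2 - x - 2*y^2)/∂x - ∂(x^2 + y^2 + 3*y*z)/∂z = 6*x - 3*y - 1
  coefficient of dy ∧ dz: ∂f_3/∂y - ∂f_2/∂z = ∂(3*x^2 - x - 2*y^2)/∂y - ∂(-3*y^2 + 3*z^2)/∂z = -4*y - 6*z
Assembling: d(omega) = (-2*y - 3*z) dx ∧ dy + (6*x - 3*y - 1) dx ∧ dz + (-4*y - 6*z) dy ∧ dz.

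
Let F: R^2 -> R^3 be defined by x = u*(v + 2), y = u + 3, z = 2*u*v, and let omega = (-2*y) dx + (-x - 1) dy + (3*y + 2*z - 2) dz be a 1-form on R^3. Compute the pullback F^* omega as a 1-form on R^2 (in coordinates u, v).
F^* omega = (8*u*v^2 + 3*u*v - 6*u + 8*v - 13) du + (4*u*(2*u*v + u + 2)) dv

Using F^*(f dg) = (f ∘ F) d(g ∘ F), substitute each coordinate x_i by F_i(u, v) in f_i, and replace dx_i by d F_i = (∂F_i/∂u) du + (∂F_i/∂v) dv.
  For the x component: f_1(F) = -2*u - 6; d F_1 = (v + 2) du + (u) dv
  For the y component: f_2(F) = -u*v - 2*u - 1; d F_2 = (1) du + (0) dv
  For the z component: f_3(F) = 4*u*v + 3*u + 7; d F_3 = (2*v) du + (2*u) dv
Combining and collecting du, dv coefficients:
  coeff of du: 8*u*v^2 + 3*u*v - 6*u + 8*v - 13
  coeff of dv: 4*u*(2*u*v + u + 2)
F^* omega = (8*u*v^2 + 3*u*v - 6*u + 8*v - 13) du + (4*u*(2*u*v + u + 2)) dv.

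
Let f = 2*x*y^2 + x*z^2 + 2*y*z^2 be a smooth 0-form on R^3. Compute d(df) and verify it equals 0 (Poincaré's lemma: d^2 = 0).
d(df) = 0

Step 1: df = sum_i (∂f/∂x_i) dx_i = (2*y^2 + z^2) dx + (4*x*y + 2*z^2) dy + (2*z*(x + 2*y)) dz.
Step 2: Apply d again. Using the 1-form formula, the coefficient of dx ∧ dy in d(df) is ∂^2 f/∂x ∂y - ∂^2 f/∂y ∂x = (4*y) - (4*y) = 0 (equality of mixed partials for smooth f).
Similarly for dx ∧ dz and dy ∧ dz — all coefficients vanish. So d(df) = 0.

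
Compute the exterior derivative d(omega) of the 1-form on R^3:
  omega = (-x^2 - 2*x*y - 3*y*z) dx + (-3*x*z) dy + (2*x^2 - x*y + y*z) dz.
d(omega) = (2*x) dx ∧ dy + (4*x + 2*y) dx ∧ dz + (2*x + z) dy ∧ dz

For a 1-form omega = sum_i f_i dx_i, the exterior derivative is
  d(omega) = sum_{i < j} (∂f_j/∂x_i - ∂f_i/∂x_j) dx_i ∧ dx_j.
  coefficient of dx ∧ dy: ∂f_2/∂x - ∂f_1/∂y = ∂(-3*x*z)/∂x - ∂(-x^2 - 2*x*y - 3*y*z)/∂y = 2*x
  coefficient of dx ∧ dz: ∂f_3/∂x - ∂f_1/∂z = ∂(2*x^2 - x*y + y*z)/∂x - ∂(-x^2 - 2*x*y - 3*y*z)/∂z = 4*x + 2*y
  coefficient of dy ∧ dz: ∂f_3/∂y - ∂f_2/∂z = ∂(2*x^2 - x*y + y*z)/∂y - ∂(-3*x*z)/∂z = 2*x + z
Assembling: d(omega) = (2*x) dx ∧ dy + (4*x + 2*y) dx ∧ dz + (2*x + z) dy ∧ dz.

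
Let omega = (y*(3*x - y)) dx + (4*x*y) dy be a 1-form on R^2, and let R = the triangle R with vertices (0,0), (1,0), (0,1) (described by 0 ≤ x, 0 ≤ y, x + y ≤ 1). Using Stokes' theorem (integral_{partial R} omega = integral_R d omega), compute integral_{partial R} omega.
integral_(partial R) omega = 1/2

Stokes: integral_partial_R omega = integral_R d omega with d omega = (∂Q/∂x - ∂P/∂y) dx ∧ dy.
  ∂Q/∂x = 4*y
  ∂P/∂y = 3*x - 2*y
  integrand = ∂Q/∂x - ∂P/∂y = -3*x + 6*y.
Integrating over R: integral_0^1 integral_0^{1-x} (-3*x + 6*y) dy dx = 1/2.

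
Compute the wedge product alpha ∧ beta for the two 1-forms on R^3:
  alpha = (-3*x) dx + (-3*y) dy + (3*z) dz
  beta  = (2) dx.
alpha ∧ beta = (6*y) dx ∧ dy + (-6*z) dx ∧ dz

Distribute the wedge, using dx_i ∧ dx_j = -dx_j ∧ dx_i and dx_i ∧ dx_i = 0. For each pair (i, j) with i < j, the coefficient of dx_i ∧ dx_j in alpha ∧ beta is (alpha_i * beta_j - alpha_j * beta_i). Collecting: alpha ∧ beta = (6*y) dx ∧ dy + (-6*z) dx ∧ dz.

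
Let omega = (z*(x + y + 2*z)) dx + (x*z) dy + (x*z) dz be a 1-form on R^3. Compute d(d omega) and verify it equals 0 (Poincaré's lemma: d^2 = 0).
d(d omega) = 0

Step 1: d omega = sum_{i<j} (∂f_j/∂x_i - ∂f_i/∂x_j) dx_i ∧ dx_j:
  coeff of dx ∧ dy: 0
  coeff of dx ∧ dz: -x - y - 3*z
  coeff of dy ∧ dz: -x
Step 2: Apply d again to each 2-form coefficient. The only possible 3-form in R^3 is dx ∧ dy ∧ dz, with coefficient
  ∂(coeff of dy∧dz)/∂x - ∂(coeff of dx∧dz)/∂y + ∂(coeff of dx∧dy)/∂z
  = ∂/∂x (-x) - ∂/∂y (-x - y - 3*z) + ∂/∂z (0).
Each of these terms simplifies to sums of mixed partials that cancel in pairs. The result is 0 (by equality of mixed partials for smooth functions — Schwarz / Clairaut).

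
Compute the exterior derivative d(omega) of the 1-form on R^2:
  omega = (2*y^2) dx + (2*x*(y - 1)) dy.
d(omega) = (-2*y - 2) dx ∧ dy

For a 1-form omega = sum_i f_i dx_i, the exterior derivative is
  d(omega) = sum_{i < j} (∂f_j/∂x_i - ∂f_i/∂x_j) dx_i ∧ dx_j.
  coefficient of dx ∧ dy: ∂f_2/∂x - ∂f_1/∂y = ∂(2*x*(y - 1))/∂x - ∂(2*y^2)/∂y = -2*y - 2
Assembling: d(omega) = (-2*y - 2) dx ∧ dy.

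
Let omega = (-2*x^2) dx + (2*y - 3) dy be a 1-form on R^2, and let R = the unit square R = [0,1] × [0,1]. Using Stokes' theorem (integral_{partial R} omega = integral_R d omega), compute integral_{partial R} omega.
integral_(partial R) omega = 0

Stokes: integral_partial_R omega = integral_R d omega with d omega = (∂Q/∂x - ∂P/∂y) dx ∧ dy.
  ∂Q/∂x = 0
  ∂P/∂y = 0
  integrand = ∂Q/∂x - ∂P/∂y = 0.
Integrating over R: integral_0^1 integral_0^1 (0) dx dy = 0.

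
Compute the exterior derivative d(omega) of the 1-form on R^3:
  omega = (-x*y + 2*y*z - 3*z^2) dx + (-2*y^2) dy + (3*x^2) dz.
d(omega) = (x - 2*z) dx ∧ dy + (6*x - 2*y + 6*z) dx ∧ dz

For a 1-form omega = sum_i f_i dx_i, the exterior derivative is
  d(omega) = sum_{i < j} (∂f_j/∂x_i - ∂f_i/∂x_j) dx_i ∧ dx_j.
  coefficient of dx ∧ dy: ∂f_2/∂x - ∂f_1/∂y = ∂(-2*y^2)/∂x - ∂(-x*y + 2*y*z - 3*z^2)/∂y = x - 2*z
  coefficient of dx ∧ dz: ∂f_3/∂x - ∂f_1/∂z = ∂(3*x^2)/∂x - ∂(-x*y + 2*y*z - 3*z^2)/∂z = 6*x - 2*y + 6*z
Assembling: d(omega) = (x - 2*z) dx ∧ dy + (6*x - 2*y + 6*z) dx ∧ dz.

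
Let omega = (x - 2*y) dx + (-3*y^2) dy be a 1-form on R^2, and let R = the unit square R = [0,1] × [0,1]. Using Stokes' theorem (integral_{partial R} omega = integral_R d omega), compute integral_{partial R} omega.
integral_(partial R) omega = 2

Stokes: integral_partial_R omega = integral_R d omega with d omega = (∂Q/∂x - ∂P/∂y) dx ∧ dy.
  ∂Q/∂x = 0
  ∂P/∂y = -2
  integrand = ∂Q/∂x - ∂P/∂y = 2.
Integrating over R: integral_0^1 integral_0^1 (2) dx dy = 2.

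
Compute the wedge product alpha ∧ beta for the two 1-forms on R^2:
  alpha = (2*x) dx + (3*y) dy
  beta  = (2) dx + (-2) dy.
alpha ∧ beta = (-4*x - 6*y) dx ∧ dy

Distribute the wedge, using dx_i ∧ dx_j = -dx_j ∧ dx_i and dx_i ∧ dx_i = 0. For each pair (i, j) with i < j, the coefficient of dx_i ∧ dx_j in alpha ∧ beta is (alpha_i * beta_j - alpha_j * beta_i). Collecting: alpha ∧ beta = (-4*x - 6*y) dx ∧ dy.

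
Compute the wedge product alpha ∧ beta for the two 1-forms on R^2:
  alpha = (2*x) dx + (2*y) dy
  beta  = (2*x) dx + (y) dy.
alpha ∧ beta = (-2*x*y) dx ∧ dy

Distribute the wedge, using dx_i ∧ dx_j = -dx_j ∧ dx_i and dx_i ∧ dx_i = 0. For each pair (i, j) with i < j, the coefficient of dx_i ∧ dx_j in alpha ∧ beta is (alpha_i * beta_j - alpha_j * beta_i). Collecting: alpha ∧ beta = (-2*x*y) dx ∧ dy.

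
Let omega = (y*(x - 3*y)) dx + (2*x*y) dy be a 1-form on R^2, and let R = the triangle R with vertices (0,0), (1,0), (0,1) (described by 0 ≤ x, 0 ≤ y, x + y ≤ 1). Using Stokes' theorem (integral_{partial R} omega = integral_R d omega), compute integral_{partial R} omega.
integral_(partial R) omega = 7/6

Stokes: integral_partial_R omega = integral_R d omega with d omega = (∂Q/∂x - ∂P/∂y) dx ∧ dy.
  ∂Q/∂x = 2*y
  ∂P/∂y = x - 6*y
  integrand = ∂Q/∂x - ∂P/∂y = -x + 8*y.
Integrating over R: integral_0^1 integral_0^{1-x} (-x + 8*y) dy dx = 7/6.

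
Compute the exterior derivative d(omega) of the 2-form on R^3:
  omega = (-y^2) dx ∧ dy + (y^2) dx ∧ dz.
d(omega) = (-2*y) dx ∧ dy ∧ dz

For a 2-form omega = sum_{i<j} g_{ij} dx_i ∧ dx_j, the exterior derivative is
  d(omega) = sum_{i<j} d(g_{ij}) ∧ dx_i ∧ dx_j = sum_{i<j, k} (∂g_{ij}/∂x_k) dx_k ∧ dx_i ∧ dx_j.
Expand each term, using dx_k ∧ dx_i ∧ dx_j = sgn(permutation) dx_{(a)} ∧ dx_{(b)} ∧ dx_{(c)} with (a < b < c) sorted:
  d(y^2) includes (∂/∂y)(y^2) dy = (2*y) dy, which multiplied by dx ∧ dz gives (-2*y) dx ∧ dy ∧ dz
Collecting like 3-forms: d(omega) = (-2*y) dx ∧ dy ∧ dz.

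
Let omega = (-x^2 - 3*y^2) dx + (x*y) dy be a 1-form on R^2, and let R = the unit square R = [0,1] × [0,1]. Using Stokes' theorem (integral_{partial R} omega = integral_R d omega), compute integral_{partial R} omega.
integral_(partial R) omega = 7/2

Stokes: integral_partial_R omega = integral_R d omega with d omega = (∂Q/∂x - ∂P/∂y) dx ∧ dy.
  ∂Q/∂x = y
  ∂P/∂y = -6*y
  integrand = ∂Q/∂x - ∂P/∂y = 7*y.
Integrating over R: integral_0^1 integral_0^1 (7*y) dx dy = 7/2.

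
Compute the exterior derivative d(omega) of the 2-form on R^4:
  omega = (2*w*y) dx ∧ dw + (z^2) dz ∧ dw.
d(omega) = (-2*w) dx ∧ dy ∧ dw

For a 2-form omega = sum_{i<j} g_{ij} dx_i ∧ dx_j, the exterior derivative is
  d(omega) = sum_{i<j} d(g_{ij}) ∧ dx_i ∧ dx_j = sum_{i<j, k} (∂g_{ij}/∂x_k) dx_k ∧ dx_i ∧ dx_j.
Expand each term, using dx_k ∧ dx_i ∧ dx_j = sgn(permutation) dx_{(a)} ∧ dx_{(b)} ∧ dx_{(c)} with (a < b < c) sorted:
  d(2*w*y) includes (∂/∂y)(2*w*y) dy = (2*w) dy, which multiplied by dx ∧ dw gives (-2*w) dx ∧ dy ∧ dw
Collecting like 3-forms: d(omega) = (-2*w) dx ∧ dy ∧ dw.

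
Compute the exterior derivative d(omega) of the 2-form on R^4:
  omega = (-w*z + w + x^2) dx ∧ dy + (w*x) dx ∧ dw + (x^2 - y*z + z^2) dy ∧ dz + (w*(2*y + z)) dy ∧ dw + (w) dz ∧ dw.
d(omega) = (-w + 2*x) dx ∧ dy ∧ dz + (1 - z) dx ∧ dy ∧ dw + (-w) dy ∧ dz ∧ dw

For a 2-form omega = sum_{i<j} g_{ij} dx_i ∧ dx_j, the exterior derivative is
  d(omega) = sum_{i<j} d(g_{ij}) ∧ dx_i ∧ dx_j = sum_{i<j, k} (∂g_{ij}/∂x_k) dx_k ∧ dx_i ∧ dx_j.
Expand each term, using dx_k ∧ dx_i ∧ dx_j = sgn(permutation) dx_{(a)} ∧ dx_{(b)} ∧ dx_{(c)} with (a < b < c) sorted:
  d(-w*z + w + x^2) includes (∂/∂z)(-w*z + w + x^2) dz = (-w) dz, which multiplied by dx ∧ dy gives (-w) dx ∧ dy ∧ dz
  d(-w*z + w + x^2) includes (∂/∂w)(-w*z + w + x^2) dw = (1 - z) dw, which multiplied by dx ∧ dy gives (1 - z) dx ∧ dy ∧ dw
  d(x^2 - y*z + z^2) includes (∂/∂x)(x^2 - y*z + z^2) dx = (2*x) dx, which multiplied by dy ∧ dz gives (2*x) dx ∧ dy ∧ dz
  d(w*(2*y + z)) includes (∂/∂z)(w*(2*y + z)) dz = (w) dz, which multiplied by dy ∧ dw gives (-w) dy ∧ dz ∧ dw
Collecting like 3-forms: d(omega) = (-w + 2*x) dx ∧ dy ∧ dz + (1 - z) dx ∧ dy ∧ dw + (-w) dy ∧ dz ∧ dw.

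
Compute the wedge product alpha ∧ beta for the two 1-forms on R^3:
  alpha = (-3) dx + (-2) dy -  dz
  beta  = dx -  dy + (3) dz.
alpha ∧ beta = (5) dx ∧ dy + (-8) dx ∧ dz + (-7) dy ∧ dz

Distribute the wedge, using dx_i ∧ dx_j = -dx_j ∧ dx_i and dx_i ∧ dx_i = 0. For each pair (i, j) with i < j, the coefficient of dx_i ∧ dx_j in alpha ∧ beta is (alpha_i * beta_j - alpha_j * beta_i). Collecting: alpha ∧ beta = (5) dx ∧ dy + (-8) dx ∧ dz + (-7) dy ∧ dz.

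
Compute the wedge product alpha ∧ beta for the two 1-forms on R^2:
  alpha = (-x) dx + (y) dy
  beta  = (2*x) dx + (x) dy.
alpha ∧ beta = (-x*(x + 2*y)) dx ∧ dy

Distribute the wedge, using dx_i ∧ dx_j = -dx_j ∧ dx_i and dx_i ∧ dx_i = 0. For each pair (i, j) with i < j, the coefficient of dx_i ∧ dx_j in alpha ∧ beta is (alpha_i * beta_j - alpha_j * beta_i). Collecting: alpha ∧ beta = (-x*(x + 2*y)) dx ∧ dy.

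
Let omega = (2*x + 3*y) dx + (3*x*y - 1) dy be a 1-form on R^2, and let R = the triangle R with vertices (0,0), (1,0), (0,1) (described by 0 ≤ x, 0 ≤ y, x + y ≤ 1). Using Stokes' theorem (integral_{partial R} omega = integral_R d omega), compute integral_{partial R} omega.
integral_(partial R) omega = -1

Stokes: integral_partial_R omega = integral_R d omega with d omega = (∂Q/∂x - ∂P/∂y) dx ∧ dy.
  ∂Q/∂x = 3*y
  ∂P/∂y = 3
  integrand = ∂Q/∂x - ∂P/∂y = 3*y - 3.
Integrating over R: integral_0^1 integral_0^{1-x} (3*y - 3) dy dx = -1.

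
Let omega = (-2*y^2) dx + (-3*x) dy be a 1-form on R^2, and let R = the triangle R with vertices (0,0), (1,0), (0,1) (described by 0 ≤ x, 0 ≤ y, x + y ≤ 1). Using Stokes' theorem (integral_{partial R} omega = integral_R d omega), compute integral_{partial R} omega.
integral_(partial R) omega = -5/6

Stokes: integral_partial_R omega = integral_R d omega with d omega = (∂Q/∂x - ∂P/∂y) dx ∧ dy.
  ∂Q/∂x = -3
  ∂P/∂y = -4*y
  integrand = ∂Q/∂x - ∂P/∂y = 4*y - 3.
Integrating over R: integral_0^1 integral_0^{1-x} (4*y - 3) dy dx = -5/6.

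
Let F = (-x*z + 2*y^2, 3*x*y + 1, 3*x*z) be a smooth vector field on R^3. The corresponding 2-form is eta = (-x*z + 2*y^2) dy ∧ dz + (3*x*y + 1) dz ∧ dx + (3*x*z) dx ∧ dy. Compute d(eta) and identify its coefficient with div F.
d(eta) = (6*x - z) dx ∧ dy ∧ dz; div F = 6*x - z

For a 2-form in R^3 of the form above, applying d gives a 3-form with coefficient ∂P/∂x + ∂Q/∂y + ∂R/∂z:
  ∂P/∂x = -z
  ∂Q/∂y = 3*x
  ∂R/∂z = 3*x
Sum = 6*x - z, which is exactly div F.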